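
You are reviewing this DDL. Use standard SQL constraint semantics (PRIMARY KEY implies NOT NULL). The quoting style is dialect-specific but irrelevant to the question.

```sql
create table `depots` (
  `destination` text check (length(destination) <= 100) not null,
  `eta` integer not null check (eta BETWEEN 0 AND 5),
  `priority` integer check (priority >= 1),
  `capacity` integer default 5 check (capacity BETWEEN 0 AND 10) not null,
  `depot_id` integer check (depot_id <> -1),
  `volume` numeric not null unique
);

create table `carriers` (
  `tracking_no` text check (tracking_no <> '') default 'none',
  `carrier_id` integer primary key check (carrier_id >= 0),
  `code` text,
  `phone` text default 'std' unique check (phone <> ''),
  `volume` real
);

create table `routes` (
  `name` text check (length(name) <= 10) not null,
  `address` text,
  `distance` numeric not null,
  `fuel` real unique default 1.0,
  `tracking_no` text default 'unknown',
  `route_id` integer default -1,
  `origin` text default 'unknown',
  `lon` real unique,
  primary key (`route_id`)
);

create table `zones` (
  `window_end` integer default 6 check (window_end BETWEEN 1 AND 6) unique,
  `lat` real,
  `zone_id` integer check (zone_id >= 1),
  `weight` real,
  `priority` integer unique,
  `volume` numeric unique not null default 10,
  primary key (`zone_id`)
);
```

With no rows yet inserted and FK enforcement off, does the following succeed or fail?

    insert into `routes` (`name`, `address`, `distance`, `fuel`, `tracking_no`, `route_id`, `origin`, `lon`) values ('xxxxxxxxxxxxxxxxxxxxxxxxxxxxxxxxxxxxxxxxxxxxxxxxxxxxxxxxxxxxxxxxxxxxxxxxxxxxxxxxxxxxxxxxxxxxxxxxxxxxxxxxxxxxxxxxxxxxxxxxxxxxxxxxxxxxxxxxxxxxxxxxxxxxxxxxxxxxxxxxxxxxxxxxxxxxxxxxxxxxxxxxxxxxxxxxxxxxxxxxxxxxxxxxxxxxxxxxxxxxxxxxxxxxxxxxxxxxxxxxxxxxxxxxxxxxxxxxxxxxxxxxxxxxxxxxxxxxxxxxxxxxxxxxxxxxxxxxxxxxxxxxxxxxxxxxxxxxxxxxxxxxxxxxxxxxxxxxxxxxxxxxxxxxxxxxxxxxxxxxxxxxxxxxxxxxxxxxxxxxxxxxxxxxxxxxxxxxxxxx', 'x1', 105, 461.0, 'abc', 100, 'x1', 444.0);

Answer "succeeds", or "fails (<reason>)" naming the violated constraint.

The value 'xxxxxxxxxxxxxxxxxxxxxxxxxxxxxxxxxxxxxxxxxxxxxxxxxxxxxxxxxxxxxxxxxxxxxxxxxxxxxxxxxxxxxxxxxxxxxxxxxxxxxxxxxxxxxxxxxxxxxxxxxxxxxxxxxxxxxxxxxxxxxxxxxxxxxxxxxxxxxxxxxxxxxxxxxxxxxxxxxxxxxxxxxxxxxxxxxxxxxxxxxxxxxxxxxxxxxxxxxxxxxxxxxxxxxxxxxxxxxxxxxxxxxxxxxxxxxxxxxxxxxxxxxxxxxxxxxxxxxxxxxxxxxxxxxxxxxxxxxxxxxxxxxxxxxxxxxxxxxxxxxxxxxxxxxxxxxxxxxxxxxxxxxxxxxxxxxxxxxxxxxxxxxxxxxxxxxxxxxxxxxxxxxxxxxxxxxxxxxxxx' for name violates CHECK (length(name) <= 10).

fails (CHECK on name)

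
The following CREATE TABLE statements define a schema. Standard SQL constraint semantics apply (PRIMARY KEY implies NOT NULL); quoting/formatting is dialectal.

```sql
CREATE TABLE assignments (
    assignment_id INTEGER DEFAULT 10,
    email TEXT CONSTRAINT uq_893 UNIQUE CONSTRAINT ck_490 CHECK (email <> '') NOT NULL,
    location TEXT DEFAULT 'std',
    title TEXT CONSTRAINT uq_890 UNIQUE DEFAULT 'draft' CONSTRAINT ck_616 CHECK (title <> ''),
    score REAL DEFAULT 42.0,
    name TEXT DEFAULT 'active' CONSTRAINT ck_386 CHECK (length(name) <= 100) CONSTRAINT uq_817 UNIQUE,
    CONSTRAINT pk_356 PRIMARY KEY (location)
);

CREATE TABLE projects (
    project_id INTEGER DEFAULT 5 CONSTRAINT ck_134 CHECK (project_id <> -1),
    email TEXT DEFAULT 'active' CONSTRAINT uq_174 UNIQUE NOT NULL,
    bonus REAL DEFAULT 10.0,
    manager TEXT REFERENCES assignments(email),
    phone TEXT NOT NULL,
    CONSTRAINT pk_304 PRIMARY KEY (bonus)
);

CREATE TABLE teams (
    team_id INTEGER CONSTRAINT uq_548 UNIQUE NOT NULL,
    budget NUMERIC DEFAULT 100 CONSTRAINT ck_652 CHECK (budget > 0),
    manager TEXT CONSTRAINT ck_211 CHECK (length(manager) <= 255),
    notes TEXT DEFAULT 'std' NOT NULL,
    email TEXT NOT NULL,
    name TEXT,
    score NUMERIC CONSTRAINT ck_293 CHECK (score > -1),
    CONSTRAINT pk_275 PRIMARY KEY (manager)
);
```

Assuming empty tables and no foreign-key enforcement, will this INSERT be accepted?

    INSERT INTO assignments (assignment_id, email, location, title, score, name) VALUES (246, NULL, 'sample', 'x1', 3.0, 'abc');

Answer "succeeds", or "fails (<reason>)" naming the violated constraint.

email is explicitly set to NULL, but email is declared NOT NULL.

fails (NOT NULL on email)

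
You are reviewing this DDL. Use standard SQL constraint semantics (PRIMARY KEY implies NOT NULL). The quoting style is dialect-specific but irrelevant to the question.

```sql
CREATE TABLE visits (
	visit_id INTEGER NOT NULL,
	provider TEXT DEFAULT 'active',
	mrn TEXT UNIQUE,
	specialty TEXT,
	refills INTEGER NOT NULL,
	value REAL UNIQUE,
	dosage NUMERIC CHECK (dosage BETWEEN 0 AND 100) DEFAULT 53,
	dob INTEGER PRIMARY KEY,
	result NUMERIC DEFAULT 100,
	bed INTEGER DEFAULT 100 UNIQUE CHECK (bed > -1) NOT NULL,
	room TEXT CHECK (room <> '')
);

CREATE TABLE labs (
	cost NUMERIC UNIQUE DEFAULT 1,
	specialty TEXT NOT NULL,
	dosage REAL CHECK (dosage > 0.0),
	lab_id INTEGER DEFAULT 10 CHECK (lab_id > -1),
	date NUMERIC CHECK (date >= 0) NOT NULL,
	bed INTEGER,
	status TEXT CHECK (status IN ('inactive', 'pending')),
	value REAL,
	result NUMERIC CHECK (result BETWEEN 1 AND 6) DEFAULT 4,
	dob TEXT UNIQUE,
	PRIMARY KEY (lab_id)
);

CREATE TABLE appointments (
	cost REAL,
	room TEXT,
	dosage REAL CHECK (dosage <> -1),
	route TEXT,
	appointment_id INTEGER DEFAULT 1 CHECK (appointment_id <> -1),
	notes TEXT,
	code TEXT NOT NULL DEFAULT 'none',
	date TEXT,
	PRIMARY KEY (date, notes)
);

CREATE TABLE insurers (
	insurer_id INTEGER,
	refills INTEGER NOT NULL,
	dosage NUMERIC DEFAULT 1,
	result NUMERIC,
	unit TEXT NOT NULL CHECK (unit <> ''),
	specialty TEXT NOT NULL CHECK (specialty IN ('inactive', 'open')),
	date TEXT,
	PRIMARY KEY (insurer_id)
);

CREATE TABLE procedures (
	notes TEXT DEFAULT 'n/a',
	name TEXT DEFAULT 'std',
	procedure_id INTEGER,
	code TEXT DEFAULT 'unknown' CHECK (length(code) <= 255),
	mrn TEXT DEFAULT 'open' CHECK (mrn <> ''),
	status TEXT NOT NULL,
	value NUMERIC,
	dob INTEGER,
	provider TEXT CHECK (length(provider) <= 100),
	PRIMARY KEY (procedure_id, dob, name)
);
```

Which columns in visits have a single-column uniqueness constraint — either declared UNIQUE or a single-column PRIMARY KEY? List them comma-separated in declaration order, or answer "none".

- visit_id: no UNIQUE or single-column PK constraint.
- provider: no UNIQUE or single-column PK constraint.
- mrn: declared UNIQUE → unique.
- specialty: no UNIQUE or single-column PK constraint.
- refills: no UNIQUE or single-column PK constraint.
- value: declared UNIQUE → unique.
- dosage: no UNIQUE or single-column PK constraint.
- dob: single-column PRIMARY KEY → unique.
- result: no UNIQUE or single-column PK constraint.
- bed: declared UNIQUE → unique.
- room: no UNIQUE or single-column PK constraint.

mrn, value, dob, bed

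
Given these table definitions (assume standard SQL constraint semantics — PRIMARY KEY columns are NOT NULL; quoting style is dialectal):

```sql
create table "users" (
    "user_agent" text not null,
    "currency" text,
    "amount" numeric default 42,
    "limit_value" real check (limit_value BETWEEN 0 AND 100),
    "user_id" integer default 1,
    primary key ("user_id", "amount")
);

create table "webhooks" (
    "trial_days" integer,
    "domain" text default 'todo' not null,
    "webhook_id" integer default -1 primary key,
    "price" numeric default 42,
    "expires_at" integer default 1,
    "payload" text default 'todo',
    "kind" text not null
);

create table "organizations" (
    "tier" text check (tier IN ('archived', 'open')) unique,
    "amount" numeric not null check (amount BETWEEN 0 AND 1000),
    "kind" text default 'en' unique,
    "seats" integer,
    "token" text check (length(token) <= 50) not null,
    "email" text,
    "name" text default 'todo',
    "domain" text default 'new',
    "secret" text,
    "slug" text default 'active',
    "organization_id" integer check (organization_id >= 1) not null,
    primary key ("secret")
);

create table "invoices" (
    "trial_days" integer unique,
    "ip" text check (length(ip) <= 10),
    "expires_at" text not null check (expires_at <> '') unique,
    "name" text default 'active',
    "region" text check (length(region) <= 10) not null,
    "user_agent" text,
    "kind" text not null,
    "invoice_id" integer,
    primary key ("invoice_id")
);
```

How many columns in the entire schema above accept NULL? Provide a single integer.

17

users: 2 nullable (currency, limit_value — PK (user_id, amount) and explicit NOT NULL columns excluded).
webhooks: 4 nullable (trial_days, price, expires_at, payload — PK (webhook_id) and explicit NOT NULL columns excluded).
organizations: 7 nullable (tier, kind, seats, email, name, domain, slug — PK (secret) and explicit NOT NULL columns excluded).
invoices: 4 nullable (trial_days, ip, name, user_agent — PK (invoice_id) and explicit NOT NULL columns excluded).
Total: 2 + 4 + 7 + 4 = 17.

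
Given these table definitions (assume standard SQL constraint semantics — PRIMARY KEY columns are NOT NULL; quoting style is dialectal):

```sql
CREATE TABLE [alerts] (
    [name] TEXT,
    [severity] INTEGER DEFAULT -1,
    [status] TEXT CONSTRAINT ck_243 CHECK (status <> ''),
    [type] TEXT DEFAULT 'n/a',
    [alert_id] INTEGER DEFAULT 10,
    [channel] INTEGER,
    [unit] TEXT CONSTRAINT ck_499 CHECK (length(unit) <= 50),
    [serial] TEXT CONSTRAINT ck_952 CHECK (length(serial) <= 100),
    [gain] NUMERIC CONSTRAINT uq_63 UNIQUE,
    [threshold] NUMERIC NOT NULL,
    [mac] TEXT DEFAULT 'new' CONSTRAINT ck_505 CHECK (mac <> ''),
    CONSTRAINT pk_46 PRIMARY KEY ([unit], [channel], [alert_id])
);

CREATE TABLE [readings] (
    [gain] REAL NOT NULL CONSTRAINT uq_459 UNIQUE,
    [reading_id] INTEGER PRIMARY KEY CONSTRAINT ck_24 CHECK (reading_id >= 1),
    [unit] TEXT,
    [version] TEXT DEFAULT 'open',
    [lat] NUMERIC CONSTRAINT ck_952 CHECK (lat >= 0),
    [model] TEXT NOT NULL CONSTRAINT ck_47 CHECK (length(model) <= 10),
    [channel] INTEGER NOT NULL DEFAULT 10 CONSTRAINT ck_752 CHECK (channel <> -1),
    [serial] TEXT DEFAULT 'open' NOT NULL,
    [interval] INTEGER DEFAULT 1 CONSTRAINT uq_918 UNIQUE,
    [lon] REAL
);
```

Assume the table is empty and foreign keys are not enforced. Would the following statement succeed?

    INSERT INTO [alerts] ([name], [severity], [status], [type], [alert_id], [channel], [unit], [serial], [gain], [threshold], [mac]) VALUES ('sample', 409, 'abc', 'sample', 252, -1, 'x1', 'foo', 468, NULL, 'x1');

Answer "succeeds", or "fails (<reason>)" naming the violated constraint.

threshold is explicitly set to NULL, but threshold is declared NOT NULL.

fails (NOT NULL on threshold)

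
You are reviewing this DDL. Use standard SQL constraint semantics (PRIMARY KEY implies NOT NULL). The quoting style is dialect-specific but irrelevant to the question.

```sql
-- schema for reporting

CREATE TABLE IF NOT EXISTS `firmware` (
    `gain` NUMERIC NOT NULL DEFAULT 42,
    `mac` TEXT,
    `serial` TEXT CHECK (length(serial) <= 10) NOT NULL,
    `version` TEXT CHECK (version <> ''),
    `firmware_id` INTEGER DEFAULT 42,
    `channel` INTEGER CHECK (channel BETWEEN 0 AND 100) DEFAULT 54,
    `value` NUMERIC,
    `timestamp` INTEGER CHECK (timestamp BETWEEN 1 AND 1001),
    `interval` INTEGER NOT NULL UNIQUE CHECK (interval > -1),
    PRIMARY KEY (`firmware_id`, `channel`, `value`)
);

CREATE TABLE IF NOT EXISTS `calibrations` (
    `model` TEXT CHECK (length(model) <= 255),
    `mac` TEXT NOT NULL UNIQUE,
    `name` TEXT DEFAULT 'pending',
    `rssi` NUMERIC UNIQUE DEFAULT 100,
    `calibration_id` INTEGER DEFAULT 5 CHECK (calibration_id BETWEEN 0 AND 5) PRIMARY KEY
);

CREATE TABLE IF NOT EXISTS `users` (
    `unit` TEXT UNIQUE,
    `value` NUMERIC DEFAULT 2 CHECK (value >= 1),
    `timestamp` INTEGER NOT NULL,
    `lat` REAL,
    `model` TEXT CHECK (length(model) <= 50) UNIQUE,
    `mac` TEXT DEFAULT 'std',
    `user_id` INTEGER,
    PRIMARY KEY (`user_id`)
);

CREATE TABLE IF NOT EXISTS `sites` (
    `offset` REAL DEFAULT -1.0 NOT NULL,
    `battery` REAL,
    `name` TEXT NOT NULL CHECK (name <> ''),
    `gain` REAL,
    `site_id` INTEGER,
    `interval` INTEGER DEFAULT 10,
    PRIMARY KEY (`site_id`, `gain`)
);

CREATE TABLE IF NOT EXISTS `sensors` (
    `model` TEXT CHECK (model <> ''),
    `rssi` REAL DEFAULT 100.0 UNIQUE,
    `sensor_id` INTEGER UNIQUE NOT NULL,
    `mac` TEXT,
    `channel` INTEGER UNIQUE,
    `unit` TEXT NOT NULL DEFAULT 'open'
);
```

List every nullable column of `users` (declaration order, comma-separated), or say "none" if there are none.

- unit: UNIQUE does not imply NOT NULL → nullable.
- value: CHECK does not forbid NULL (a CHECK constraint passes when its expression is NULL) → nullable.
- timestamp: declared NOT NULL → not nullable.
- lat: no NOT NULL constraint applies → nullable.
- model: CHECK does not forbid NULL (a CHECK constraint passes when its expression is NULL) → nullable.
- mac: DEFAULT only fills an omitted column; an explicit NULL is still allowed → nullable.
- user_id: part of the PRIMARY KEY, which implies NOT NULL → not nullable.

unit, value, lat, model, mac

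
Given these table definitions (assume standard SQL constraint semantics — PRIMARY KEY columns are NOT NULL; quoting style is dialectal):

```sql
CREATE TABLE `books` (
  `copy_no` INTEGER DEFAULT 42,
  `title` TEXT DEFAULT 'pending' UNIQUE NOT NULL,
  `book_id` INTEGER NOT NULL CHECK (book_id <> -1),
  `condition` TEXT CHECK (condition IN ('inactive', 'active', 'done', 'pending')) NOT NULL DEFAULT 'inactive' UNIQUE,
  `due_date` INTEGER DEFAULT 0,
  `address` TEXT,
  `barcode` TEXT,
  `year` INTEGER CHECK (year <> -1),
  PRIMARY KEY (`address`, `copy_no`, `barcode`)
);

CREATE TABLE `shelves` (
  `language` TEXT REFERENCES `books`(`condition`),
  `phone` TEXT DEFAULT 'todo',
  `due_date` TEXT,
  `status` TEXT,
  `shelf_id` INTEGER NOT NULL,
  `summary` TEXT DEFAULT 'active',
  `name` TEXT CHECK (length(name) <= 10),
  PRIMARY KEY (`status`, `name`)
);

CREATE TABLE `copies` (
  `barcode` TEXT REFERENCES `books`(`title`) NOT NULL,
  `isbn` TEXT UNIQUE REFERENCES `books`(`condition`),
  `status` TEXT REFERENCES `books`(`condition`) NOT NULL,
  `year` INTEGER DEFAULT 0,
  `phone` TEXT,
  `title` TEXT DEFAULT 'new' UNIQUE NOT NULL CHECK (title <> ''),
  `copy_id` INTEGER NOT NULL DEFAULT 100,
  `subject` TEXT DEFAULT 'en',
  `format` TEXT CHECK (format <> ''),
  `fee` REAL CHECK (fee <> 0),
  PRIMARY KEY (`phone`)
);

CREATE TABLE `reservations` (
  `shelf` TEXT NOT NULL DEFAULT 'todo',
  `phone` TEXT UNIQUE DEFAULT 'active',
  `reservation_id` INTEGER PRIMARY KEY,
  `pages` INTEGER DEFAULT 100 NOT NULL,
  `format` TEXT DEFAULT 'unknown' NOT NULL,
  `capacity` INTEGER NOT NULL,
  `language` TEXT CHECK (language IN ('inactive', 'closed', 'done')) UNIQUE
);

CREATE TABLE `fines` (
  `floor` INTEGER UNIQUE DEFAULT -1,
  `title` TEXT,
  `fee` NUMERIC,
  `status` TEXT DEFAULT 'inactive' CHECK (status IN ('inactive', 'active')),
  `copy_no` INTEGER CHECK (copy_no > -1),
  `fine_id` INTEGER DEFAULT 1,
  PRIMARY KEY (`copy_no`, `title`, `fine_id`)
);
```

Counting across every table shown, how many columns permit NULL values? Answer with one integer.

16

books: 2 nullable (due_date, year — PK (address, copy_no, barcode) and explicit NOT NULL columns excluded).
shelves: 4 nullable (language, phone, due_date, summary — PK (status, name) and explicit NOT NULL columns excluded).
copies: 5 nullable (isbn, year, subject, format, fee — PK (phone) and explicit NOT NULL columns excluded).
reservations: 2 nullable (phone, language — PK (reservation_id) and explicit NOT NULL columns excluded).
fines: 3 nullable (floor, fee, status — PK (copy_no, title, fine_id) and explicit NOT NULL columns excluded).
Total: 2 + 4 + 5 + 2 + 3 = 16.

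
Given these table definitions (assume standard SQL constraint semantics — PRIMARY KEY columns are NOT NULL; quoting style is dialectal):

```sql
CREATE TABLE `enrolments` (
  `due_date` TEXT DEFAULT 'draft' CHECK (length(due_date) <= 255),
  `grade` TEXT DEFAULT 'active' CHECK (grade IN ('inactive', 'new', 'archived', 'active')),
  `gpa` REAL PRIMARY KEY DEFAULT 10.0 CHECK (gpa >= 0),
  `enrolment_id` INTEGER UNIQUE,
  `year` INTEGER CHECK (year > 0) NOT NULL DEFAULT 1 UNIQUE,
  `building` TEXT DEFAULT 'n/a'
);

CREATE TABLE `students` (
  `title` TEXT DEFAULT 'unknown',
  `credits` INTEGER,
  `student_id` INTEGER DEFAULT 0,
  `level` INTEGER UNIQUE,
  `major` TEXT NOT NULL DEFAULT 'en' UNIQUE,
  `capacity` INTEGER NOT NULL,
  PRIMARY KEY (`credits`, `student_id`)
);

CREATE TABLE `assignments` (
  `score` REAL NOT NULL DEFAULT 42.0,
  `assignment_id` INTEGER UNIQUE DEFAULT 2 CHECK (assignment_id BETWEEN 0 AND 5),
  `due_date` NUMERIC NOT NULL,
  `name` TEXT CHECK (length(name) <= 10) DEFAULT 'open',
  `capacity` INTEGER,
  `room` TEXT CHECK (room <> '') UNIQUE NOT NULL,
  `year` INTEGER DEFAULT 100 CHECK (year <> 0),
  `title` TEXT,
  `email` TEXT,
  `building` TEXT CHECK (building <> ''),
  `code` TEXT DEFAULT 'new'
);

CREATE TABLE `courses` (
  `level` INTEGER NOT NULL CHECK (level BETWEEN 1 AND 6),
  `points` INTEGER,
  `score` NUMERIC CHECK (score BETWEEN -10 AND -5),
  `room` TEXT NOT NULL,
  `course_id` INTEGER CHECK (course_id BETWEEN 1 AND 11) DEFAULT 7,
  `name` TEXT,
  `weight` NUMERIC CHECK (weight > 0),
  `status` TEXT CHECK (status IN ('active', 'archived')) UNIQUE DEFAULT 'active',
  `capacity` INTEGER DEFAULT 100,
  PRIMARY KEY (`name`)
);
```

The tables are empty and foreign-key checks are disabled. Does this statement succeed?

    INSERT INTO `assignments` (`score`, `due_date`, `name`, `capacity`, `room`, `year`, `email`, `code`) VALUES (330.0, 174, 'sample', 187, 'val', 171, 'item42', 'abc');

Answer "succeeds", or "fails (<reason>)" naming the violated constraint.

succeeds

NOT NULL columns: due_date is supplied; room is supplied; score is supplied.
CHECK constraints: 'sample' satisfies (length(name) <= 10); 'val' satisfies (room <> ''); 171 satisfies (year <> 0).
No constraint is violated.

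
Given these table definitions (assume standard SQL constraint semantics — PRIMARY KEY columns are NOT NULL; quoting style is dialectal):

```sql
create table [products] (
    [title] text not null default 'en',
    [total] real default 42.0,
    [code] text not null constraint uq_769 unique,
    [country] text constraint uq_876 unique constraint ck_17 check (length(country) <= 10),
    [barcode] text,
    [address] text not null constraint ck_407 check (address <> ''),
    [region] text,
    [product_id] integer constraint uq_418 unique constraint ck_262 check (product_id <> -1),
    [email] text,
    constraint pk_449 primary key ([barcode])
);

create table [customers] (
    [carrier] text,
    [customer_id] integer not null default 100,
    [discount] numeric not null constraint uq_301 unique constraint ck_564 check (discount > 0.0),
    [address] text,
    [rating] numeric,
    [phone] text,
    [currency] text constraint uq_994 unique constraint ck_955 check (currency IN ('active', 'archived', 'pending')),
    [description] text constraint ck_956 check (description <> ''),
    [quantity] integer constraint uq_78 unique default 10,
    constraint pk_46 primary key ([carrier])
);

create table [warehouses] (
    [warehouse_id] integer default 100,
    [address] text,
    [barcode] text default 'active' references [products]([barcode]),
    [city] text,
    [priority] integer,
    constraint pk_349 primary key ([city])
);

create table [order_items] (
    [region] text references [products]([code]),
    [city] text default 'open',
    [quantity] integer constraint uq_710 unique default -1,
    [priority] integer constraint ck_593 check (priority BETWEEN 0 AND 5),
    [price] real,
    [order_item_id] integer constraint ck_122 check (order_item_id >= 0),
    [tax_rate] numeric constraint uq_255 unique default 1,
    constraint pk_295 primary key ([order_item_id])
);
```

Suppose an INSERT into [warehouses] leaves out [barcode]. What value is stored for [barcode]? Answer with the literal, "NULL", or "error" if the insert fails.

'active'

barcode has an explicit DEFAULT 'active'.
When the column is omitted from an INSERT, that default is used.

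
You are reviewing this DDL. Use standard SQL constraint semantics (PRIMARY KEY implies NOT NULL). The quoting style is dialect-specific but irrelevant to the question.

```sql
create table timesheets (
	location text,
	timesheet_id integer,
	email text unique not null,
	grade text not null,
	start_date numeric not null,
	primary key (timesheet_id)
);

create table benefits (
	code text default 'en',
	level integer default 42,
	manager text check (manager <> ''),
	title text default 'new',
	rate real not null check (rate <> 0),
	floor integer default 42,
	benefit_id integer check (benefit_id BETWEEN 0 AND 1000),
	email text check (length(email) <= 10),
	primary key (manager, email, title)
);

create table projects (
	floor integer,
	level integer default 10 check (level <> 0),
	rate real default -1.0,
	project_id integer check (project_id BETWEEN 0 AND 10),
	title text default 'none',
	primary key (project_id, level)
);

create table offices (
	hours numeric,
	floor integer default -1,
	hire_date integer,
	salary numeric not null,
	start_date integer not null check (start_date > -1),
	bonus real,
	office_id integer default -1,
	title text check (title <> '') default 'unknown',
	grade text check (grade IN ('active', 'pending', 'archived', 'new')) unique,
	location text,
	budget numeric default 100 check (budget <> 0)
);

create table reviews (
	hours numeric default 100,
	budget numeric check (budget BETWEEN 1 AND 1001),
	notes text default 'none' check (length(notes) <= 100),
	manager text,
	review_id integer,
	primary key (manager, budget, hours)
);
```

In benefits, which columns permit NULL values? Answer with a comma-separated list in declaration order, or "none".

- code: DEFAULT only fills an omitted column; an explicit NULL is still allowed → nullable.
- level: DEFAULT only fills an omitted column; an explicit NULL is still allowed → nullable.
- manager: part of the PRIMARY KEY, which implies NOT NULL → not nullable.
- title: part of the PRIMARY KEY, which implies NOT NULL → not nullable.
- rate: declared NOT NULL → not nullable.
- floor: DEFAULT only fills an omitted column; an explicit NULL is still allowed → nullable.
- benefit_id: CHECK does not forbid NULL (a CHECK constraint passes when its expression is NULL) → nullable.
- email: part of the PRIMARY KEY, which implies NOT NULL → not nullable.

code, level, floor, benefit_id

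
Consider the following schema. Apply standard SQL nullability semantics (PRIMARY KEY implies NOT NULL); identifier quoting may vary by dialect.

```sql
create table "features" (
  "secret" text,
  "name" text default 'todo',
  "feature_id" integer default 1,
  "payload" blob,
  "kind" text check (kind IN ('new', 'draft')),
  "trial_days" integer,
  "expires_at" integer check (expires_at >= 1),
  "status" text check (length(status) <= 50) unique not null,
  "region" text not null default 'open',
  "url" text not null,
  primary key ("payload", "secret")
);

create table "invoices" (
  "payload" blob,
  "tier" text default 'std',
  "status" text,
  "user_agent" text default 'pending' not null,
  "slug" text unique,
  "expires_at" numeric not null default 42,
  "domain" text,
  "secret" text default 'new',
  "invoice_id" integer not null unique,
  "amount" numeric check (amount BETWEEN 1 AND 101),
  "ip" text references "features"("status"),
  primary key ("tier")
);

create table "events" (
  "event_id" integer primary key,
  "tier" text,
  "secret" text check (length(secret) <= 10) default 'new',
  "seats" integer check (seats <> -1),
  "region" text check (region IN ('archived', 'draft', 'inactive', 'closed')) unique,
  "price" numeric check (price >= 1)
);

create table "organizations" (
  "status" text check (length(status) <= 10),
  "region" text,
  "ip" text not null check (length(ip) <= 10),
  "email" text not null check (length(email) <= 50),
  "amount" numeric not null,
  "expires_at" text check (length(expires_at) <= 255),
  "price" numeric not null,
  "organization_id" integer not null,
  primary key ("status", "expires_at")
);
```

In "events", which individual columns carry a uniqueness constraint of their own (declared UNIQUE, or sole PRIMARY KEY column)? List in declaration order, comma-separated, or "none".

- event_id: single-column PRIMARY KEY → unique.
- tier: no UNIQUE or single-column PK constraint.
- secret: no UNIQUE or single-column PK constraint.
- seats: no UNIQUE or single-column PK constraint.
- region: declared UNIQUE → unique.
- price: no UNIQUE or single-column PK constraint.

event_id, region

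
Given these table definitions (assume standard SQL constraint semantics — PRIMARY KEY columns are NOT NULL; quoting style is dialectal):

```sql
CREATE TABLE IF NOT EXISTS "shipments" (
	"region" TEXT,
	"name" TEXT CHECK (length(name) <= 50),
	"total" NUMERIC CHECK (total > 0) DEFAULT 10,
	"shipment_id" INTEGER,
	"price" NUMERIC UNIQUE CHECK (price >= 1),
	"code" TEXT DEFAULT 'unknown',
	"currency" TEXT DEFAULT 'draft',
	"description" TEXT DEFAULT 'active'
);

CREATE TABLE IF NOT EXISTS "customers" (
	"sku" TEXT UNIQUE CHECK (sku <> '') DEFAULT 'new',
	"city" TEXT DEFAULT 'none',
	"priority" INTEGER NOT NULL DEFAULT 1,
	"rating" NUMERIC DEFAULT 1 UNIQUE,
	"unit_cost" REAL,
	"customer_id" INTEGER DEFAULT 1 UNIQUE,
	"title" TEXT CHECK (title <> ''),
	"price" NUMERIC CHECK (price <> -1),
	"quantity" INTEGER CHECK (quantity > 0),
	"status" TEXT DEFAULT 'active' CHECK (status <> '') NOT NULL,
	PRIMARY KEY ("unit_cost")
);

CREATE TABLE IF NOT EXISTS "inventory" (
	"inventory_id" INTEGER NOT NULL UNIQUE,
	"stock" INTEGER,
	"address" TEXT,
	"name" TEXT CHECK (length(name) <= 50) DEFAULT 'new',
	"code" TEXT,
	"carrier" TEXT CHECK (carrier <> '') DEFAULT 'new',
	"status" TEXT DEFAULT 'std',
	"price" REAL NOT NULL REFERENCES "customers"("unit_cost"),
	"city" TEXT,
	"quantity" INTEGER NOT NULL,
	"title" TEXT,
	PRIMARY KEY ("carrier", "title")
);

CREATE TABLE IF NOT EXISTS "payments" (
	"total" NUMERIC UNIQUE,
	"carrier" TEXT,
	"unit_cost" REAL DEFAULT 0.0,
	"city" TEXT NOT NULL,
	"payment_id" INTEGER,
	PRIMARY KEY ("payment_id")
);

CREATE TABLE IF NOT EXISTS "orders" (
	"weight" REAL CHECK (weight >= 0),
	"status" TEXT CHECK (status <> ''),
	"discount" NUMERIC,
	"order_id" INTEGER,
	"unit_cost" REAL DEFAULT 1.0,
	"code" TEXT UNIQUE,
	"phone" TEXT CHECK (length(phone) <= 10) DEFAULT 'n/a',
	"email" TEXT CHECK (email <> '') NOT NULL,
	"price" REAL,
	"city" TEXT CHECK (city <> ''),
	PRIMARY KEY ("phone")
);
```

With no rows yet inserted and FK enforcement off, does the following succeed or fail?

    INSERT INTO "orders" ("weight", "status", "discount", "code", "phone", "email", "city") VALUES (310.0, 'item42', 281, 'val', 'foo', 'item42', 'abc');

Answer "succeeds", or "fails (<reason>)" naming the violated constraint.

succeeds

NOT NULL columns: email is supplied; phone is supplied.
CHECK constraints: 310.0 satisfies (weight >= 0); 'item42' satisfies (status <> ''); 'foo' satisfies (length(phone) <= 10); 'item42' satisfies (email <> ''); 'abc' satisfies (city <> '').
No constraint is violated.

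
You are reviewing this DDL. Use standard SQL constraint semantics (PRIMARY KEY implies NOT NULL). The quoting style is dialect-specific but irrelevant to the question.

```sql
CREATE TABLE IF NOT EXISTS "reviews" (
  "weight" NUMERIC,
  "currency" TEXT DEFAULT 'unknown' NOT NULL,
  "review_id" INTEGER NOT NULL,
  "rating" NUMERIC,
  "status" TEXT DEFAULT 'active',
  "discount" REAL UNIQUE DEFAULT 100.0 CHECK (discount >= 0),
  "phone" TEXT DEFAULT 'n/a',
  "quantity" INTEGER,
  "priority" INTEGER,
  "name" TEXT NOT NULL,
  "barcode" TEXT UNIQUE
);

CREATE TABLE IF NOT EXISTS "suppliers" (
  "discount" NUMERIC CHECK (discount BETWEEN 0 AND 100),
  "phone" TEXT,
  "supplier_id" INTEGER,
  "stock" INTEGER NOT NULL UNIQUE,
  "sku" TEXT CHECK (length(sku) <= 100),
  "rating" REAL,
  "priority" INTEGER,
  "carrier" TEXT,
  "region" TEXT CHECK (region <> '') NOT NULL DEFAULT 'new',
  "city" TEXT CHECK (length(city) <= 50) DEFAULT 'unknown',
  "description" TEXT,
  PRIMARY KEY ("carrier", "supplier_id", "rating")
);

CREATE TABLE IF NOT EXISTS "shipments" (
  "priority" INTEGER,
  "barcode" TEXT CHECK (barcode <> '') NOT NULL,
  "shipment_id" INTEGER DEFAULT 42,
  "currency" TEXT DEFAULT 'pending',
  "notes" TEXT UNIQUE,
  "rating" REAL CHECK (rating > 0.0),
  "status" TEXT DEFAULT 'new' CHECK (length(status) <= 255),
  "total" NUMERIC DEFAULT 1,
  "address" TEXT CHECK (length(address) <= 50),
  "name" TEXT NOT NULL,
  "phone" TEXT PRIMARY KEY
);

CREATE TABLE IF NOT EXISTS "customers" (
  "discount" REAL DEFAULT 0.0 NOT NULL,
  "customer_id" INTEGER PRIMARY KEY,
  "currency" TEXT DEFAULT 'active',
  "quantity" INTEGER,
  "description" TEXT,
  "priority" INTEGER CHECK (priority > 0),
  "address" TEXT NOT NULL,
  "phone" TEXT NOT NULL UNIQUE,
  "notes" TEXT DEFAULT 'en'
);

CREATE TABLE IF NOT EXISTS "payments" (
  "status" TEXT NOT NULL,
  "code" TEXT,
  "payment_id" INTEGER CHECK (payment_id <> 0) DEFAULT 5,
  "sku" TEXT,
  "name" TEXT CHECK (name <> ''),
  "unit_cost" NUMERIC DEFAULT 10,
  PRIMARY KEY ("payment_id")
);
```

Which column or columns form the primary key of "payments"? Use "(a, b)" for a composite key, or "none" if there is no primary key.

payment_id

payment_id is declared PRIMARY KEY as a table-level PRIMARY KEY clause.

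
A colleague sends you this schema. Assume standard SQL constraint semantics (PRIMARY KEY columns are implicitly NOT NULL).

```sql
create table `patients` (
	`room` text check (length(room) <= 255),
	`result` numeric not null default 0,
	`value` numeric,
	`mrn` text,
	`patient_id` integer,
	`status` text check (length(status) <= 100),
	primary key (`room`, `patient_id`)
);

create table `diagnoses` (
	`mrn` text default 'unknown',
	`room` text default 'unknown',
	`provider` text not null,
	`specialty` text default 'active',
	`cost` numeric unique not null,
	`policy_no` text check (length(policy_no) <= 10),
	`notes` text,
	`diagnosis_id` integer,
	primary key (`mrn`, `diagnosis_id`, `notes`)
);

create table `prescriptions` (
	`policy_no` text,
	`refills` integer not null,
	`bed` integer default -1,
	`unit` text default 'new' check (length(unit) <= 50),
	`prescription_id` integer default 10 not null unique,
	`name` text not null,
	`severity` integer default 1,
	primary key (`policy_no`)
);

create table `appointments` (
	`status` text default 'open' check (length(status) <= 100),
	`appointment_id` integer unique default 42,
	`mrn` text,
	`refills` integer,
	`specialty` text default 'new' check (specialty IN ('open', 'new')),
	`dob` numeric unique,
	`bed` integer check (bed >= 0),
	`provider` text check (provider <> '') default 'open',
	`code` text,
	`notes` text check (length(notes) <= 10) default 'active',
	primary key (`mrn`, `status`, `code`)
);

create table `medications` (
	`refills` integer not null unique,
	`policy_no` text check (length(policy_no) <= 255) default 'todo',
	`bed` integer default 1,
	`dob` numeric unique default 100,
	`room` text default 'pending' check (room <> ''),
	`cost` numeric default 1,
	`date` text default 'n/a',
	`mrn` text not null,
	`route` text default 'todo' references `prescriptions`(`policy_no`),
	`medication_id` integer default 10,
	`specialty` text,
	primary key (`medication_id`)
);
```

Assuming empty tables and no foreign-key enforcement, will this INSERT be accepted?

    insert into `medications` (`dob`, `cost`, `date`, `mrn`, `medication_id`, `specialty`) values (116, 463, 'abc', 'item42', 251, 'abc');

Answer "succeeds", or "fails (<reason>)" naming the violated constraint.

fails (NOT NULL on refills)

refills is omitted from the column list and has no DEFAULT, so it would receive NULL.
But refills is declared NOT NULL.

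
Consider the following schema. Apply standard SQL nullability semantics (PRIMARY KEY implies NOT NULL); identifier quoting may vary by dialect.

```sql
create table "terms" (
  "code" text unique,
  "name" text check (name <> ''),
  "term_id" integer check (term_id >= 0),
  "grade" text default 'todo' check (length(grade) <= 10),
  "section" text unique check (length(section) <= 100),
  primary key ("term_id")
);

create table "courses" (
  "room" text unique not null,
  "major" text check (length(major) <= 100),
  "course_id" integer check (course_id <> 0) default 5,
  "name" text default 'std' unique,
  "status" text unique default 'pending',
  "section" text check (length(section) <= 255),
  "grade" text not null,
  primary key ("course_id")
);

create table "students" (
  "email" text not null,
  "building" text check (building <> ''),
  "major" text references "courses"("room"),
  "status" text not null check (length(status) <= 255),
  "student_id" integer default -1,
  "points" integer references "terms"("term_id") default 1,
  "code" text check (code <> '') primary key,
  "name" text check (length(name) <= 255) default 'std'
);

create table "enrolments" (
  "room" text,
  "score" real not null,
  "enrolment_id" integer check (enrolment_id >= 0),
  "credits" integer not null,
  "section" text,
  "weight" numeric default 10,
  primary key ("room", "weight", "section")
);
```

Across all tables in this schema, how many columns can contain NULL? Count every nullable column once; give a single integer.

14

terms: 4 nullable (code, name, grade, section — PK (term_id) and explicit NOT NULL columns excluded).
courses: 4 nullable (major, name, status, section — PK (course_id) and explicit NOT NULL columns excluded).
students: 5 nullable (building, major, student_id, points, name — PK (code) and explicit NOT NULL columns excluded).
enrolments: 1 nullable (enrolment_id — PK (room, weight, section) and explicit NOT NULL columns excluded).
Total: 4 + 4 + 5 + 1 = 14.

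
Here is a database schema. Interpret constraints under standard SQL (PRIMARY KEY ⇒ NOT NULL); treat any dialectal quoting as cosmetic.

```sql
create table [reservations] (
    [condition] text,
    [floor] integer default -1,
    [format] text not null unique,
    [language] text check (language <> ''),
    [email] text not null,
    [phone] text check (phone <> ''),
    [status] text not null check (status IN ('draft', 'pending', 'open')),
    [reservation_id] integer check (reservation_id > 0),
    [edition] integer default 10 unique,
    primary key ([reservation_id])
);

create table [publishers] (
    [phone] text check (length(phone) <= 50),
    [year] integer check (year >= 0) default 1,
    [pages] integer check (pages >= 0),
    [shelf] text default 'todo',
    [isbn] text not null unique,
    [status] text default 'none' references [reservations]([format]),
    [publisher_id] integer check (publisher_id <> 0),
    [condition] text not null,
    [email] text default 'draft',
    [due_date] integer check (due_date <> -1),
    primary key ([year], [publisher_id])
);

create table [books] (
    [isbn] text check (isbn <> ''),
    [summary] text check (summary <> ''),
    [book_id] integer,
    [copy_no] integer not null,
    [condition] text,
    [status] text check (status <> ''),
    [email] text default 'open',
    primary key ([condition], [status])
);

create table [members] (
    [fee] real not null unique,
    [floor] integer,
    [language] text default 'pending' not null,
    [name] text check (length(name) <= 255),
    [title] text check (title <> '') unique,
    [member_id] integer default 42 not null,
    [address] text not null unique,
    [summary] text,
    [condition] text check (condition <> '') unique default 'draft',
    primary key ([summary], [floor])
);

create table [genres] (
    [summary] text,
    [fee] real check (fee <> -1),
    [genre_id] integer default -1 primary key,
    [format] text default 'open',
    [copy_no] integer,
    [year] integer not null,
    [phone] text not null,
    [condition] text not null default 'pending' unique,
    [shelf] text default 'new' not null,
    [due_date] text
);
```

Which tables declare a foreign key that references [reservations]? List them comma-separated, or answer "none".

publishers

- publishers.status references reservations(format).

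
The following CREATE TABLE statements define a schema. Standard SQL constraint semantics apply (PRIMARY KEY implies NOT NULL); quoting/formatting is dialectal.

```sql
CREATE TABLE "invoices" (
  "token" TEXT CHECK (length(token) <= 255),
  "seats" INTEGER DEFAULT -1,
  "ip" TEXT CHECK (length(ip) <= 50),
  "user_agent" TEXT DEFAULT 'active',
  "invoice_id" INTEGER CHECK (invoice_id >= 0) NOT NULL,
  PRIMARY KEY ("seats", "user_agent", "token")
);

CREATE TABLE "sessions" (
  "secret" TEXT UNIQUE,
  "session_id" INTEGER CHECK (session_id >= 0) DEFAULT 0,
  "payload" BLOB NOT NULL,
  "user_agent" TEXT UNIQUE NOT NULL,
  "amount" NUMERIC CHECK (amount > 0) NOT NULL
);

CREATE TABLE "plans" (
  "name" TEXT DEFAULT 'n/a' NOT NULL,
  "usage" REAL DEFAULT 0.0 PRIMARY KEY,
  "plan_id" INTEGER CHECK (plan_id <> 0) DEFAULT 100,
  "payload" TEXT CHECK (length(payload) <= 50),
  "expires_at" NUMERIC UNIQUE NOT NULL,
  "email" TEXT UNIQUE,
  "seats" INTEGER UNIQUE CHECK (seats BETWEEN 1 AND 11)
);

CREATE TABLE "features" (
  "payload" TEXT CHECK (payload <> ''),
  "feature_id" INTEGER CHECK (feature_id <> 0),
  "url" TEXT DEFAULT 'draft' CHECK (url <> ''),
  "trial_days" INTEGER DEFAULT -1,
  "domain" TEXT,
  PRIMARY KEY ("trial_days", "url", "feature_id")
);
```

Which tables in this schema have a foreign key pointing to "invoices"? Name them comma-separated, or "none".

No REFERENCES clause anywhere in the schema names invoices.

none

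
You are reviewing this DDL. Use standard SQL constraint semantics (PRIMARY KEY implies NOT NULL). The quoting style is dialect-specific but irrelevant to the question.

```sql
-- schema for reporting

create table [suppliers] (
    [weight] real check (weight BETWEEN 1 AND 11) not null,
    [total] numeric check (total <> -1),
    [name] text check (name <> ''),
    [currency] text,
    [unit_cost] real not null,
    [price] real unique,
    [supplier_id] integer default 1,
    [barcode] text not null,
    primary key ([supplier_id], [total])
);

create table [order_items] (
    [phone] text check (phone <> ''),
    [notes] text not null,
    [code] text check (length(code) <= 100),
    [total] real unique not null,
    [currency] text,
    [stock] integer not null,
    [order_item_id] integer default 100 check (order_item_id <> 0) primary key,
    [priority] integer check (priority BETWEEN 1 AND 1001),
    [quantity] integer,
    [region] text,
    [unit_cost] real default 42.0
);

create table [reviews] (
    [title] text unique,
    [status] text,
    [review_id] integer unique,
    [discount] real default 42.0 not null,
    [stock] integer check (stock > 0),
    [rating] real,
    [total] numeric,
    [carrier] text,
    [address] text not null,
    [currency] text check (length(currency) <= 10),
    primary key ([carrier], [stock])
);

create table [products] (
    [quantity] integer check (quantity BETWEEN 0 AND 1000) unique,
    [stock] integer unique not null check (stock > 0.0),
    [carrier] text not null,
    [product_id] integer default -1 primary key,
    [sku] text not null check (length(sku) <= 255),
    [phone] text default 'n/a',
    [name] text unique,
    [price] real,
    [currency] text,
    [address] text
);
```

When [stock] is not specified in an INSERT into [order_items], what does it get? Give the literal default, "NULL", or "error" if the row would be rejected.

stock has no DEFAULT clause.
Omitting it would insert NULL, but it is declared NOT NULL, so the INSERT fails.

error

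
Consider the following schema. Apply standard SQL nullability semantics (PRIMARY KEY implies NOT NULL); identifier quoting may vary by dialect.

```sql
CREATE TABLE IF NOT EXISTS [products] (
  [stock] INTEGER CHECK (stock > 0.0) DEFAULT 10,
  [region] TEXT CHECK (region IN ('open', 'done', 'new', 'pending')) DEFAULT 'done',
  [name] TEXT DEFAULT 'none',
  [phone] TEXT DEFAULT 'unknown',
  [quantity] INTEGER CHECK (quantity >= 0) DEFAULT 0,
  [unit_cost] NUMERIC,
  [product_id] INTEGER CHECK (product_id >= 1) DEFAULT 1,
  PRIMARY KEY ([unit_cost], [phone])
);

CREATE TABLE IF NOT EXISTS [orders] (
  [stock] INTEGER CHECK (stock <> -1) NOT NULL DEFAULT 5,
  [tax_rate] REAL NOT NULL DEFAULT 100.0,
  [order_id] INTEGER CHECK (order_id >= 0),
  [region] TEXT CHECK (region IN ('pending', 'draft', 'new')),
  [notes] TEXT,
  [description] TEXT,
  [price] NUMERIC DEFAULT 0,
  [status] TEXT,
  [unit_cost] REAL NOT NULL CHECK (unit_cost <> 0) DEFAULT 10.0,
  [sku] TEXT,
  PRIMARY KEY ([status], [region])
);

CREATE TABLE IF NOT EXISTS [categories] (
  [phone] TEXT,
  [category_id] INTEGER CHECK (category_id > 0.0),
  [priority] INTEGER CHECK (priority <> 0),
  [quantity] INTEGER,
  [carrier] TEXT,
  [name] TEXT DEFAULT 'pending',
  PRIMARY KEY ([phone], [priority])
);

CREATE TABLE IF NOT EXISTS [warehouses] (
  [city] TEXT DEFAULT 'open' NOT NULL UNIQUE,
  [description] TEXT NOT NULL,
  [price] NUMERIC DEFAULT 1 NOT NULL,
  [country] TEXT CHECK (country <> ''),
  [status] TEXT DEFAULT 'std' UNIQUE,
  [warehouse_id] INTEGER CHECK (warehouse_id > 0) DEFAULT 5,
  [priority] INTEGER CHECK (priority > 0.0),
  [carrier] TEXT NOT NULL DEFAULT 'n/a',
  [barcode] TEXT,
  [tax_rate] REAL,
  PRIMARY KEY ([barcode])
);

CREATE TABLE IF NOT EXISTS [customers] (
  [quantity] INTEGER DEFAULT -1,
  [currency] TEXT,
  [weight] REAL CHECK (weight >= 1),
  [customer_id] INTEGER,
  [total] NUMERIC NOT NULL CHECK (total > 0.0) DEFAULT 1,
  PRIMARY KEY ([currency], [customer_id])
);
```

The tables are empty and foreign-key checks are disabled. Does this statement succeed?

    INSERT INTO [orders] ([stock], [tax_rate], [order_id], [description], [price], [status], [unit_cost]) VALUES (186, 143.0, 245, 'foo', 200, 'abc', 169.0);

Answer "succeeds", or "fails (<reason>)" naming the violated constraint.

fails (NOT NULL on region)

region is omitted from the column list and has no DEFAULT, so it would receive NULL.
But region is part of the PRIMARY KEY (implied NOT NULL).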